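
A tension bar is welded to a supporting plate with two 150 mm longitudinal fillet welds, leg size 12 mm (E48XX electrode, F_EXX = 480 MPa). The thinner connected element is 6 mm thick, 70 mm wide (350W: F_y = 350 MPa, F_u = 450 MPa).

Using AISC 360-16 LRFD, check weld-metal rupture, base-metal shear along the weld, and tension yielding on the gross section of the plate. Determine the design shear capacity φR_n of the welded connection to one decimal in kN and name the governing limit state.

Weld metal: throat = 0.707×12 = 8.484 mm, L = 2×150 = 300 mm. φR_n = 0.75 × 0.6 × 480 × 8.484 × 300 = 549.8 kN.
Base metal shear (6 mm plate): yield φR_n = 1.0×0.6×350×6×300 = 378.0 kN; rupture φR_n = 0.75×0.6×450×6×300 = 364.5 kN; take 364.5 kN (rupture).
Tension yield (gross): A_g = 70×6 = 420 mm². φR_n = 0.90 × 350 × 420 = 132.3 kN.
Governing: min(549.8, 364.5, 132.3) = 132.3 kN → gross-section yield.

132.3 kN (gross-section yield governs)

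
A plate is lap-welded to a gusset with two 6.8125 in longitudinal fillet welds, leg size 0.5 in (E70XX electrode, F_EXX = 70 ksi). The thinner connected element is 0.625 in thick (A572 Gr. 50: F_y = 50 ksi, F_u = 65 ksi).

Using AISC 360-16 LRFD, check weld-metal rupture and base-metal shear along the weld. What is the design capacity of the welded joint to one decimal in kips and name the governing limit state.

Weld metal: throat = 0.707×0.5 = 0.3535 in, L = 2×6.8125 = 13.625 in. φR_n = 0.75 × 0.6 × 70 × 0.3535 × 13.625 = 151.7 kips.
Base metal shear (0.625 in plate): yield φR_n = 1.0×0.6×50×0.625×13.625 = 255.5 kips; rupture φR_n = 0.75×0.6×65×0.625×13.625 = 249.1 kips; take 249.1 kips (rupture).
Governing: min(151.7, 249.1) = 151.7 kips → weld metal.

151.7 kips (weld metal governs)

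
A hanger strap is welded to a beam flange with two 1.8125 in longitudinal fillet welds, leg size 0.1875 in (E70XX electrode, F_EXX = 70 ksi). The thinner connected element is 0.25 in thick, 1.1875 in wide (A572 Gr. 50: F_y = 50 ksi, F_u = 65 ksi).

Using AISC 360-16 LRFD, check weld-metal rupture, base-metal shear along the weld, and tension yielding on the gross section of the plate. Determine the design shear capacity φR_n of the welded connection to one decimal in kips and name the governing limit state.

Weld metal: throat = 0.707×0.1875 = 0.13256 in, L = 2×1.8125 = 3.625 in. φR_n = 0.75 × 0.6 × 70 × 0.13256 × 3.625 = 15.1 kips.
Base metal shear (0.25 in plate): yield φR_n = 1.0×0.6×50×0.25×3.625 = 27.2 kips; rupture φR_n = 0.75×0.6×65×0.25×3.625 = 26.5 kips; take 26.5 kips (rupture).
Tension yield (gross): A_g = 1.1875×0.25 = 0.29688 in². φR_n = 0.90 × 50 × 0.29688 = 13.4 kips.
Governing: min(15.1, 26.5, 13.4) = 13.4 kips → gross-section yield.

13.4 kips (gross-section yield governs)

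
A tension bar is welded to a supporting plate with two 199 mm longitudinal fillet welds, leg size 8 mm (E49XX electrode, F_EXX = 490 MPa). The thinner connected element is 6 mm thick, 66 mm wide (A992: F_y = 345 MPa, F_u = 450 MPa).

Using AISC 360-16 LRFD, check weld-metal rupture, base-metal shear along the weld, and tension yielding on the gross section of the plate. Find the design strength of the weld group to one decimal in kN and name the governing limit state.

Weld metal: throat = 0.707×8 = 5.656 mm, L = 2×199 = 398 mm. φR_n = 0.75 × 0.6 × 490 × 5.656 × 398 = 496.4 kN.
Base metal shear (6 mm plate): yield φR_n = 1.0×0.6×345×6×398 = 494.3 kN; rupture φR_n = 0.75×0.6×450×6×398 = 483.6 kN; take 483.6 kN (rupture).
Tension yield (gross): A_g = 66×6 = 396 mm². φR_n = 0.90 × 345 × 396 = 123.0 kN.
Governing: min(496.4, 483.6, 123.0) = 123.0 kN → gross-section yield.

123.0 kN (gross-section yield governs)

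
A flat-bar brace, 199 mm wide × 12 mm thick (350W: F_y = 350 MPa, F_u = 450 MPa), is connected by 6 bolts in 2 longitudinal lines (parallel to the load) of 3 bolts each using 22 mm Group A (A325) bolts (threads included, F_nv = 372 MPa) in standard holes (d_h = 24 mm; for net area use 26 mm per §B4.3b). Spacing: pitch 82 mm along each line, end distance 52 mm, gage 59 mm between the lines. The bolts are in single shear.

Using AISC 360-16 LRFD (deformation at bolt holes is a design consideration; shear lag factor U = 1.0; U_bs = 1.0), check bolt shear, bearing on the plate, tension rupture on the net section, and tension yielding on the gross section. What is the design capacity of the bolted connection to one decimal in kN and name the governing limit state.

Bolt shear: A_b = π(22)²/4 = 380.13 mm². φR_n = 0.75 × 372 × 380.13 × 6 × 1 = 636.3 kN.
Bearing (12 mm plate, F_u = 450 MPa): end bolts L_c = 52 − 24/2 = 40, R_n = min(1.2×40×12×450, 2.4×22×12×450) = 259.2 kN/bolt; interior L_c = 82 − 24 = 58, R_n = 285.12 kN/bolt. φR_n = 0.75 × (2×259.2 + 4×285.12) = 1244.2 kN.
Tension rupture (net): A_n = (199 − 2×26)×12 = 1764 mm² (U = 1.0, A_e = A_n). φR_n = 0.75 × 450 × 1764 = 595.4 kN.
Tension yield (gross): A_g = 199×12 = 2388 mm². φR_n = 0.90 × 350 × 2388 = 752.2 kN.
Governing: min(636.3, 1244.2, 595.4, 752.2) = 595.4 kN → net-section rupture.

595.4 kN (net-section rupture governs)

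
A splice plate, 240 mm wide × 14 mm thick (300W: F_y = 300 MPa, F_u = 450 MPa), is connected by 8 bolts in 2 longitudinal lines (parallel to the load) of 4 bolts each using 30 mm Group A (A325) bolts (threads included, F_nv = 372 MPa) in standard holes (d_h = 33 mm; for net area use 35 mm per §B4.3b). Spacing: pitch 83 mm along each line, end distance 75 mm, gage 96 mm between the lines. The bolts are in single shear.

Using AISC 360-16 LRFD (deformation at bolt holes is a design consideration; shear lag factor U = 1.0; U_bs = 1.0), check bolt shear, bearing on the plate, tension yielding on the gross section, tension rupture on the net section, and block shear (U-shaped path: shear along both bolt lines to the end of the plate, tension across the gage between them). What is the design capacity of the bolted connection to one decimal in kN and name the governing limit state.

Bolt shear: A_b = π(30)²/4 = 706.86 mm². φR_n = 0.75 × 372 × 706.86 × 8 × 1 = 1577.7 kN.
Bearing (14 mm plate, F_u = 450 MPa): end bolts L_c = 75 − 33/2 = 58.5, R_n = min(1.2×58.5×14×450, 2.4×30×14×450) = 442.26 kN/bolt; interior L_c = 83 − 33 = 50, R_n = 378 kN/bolt. φR_n = 0.75 × (2×442.26 + 6×378) = 2364.4 kN.
Tension yield (gross): A_g = 240×14 = 3360 mm². φR_n = 0.90 × 300 × 3360 = 907.2 kN.
Tension rupture (net): A_n = (240 − 2×35)×14 = 2380 mm² (U = 1.0, A_e = A_n). φR_n = 0.75 × 450 × 2380 = 803.3 kN.
Block shear: shear path 2×[75+3×83] = 2×324 mm, A_gv = 9072, A_nv = 2×(324 − 3.5×35)×14 = 5642 mm²; tension across gage: (96 − 1×35)×14 = 854 mm². R_n = min(0.6×450×5642, 0.6×300×9072) + 1.0×450×854 = min(1523.3, 1633) + 384.3 = 1907.6 kN. φR_n = 0.75 × 1907.6 = 1430.7 kN.
Governing: min(1577.7, 2364.4, 907.2, 803.3, 1430.7) = 803.3 kN → net-section rupture.

803.3 kN (net-section rupture governs)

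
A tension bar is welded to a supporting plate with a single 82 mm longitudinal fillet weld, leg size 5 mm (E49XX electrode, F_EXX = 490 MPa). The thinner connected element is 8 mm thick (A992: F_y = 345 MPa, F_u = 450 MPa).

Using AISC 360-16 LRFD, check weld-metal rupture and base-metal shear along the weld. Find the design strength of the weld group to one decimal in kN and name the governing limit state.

Weld metal: throat = 0.707×5 = 3.535 mm, L = 82 mm. φR_n = 0.75 × 0.6 × 490 × 3.535 × 82 = 63.9 kN.
Base metal shear (8 mm plate): yield φR_n = 1.0×0.6×345×8×82 = 135.8 kN; rupture φR_n = 0.75×0.6×450×8×82 = 132.8 kN; take 132.8 kN (rupture).
Governing: min(63.9, 132.8) = 63.9 kN → weld metal.

63.9 kN (weld metal governs)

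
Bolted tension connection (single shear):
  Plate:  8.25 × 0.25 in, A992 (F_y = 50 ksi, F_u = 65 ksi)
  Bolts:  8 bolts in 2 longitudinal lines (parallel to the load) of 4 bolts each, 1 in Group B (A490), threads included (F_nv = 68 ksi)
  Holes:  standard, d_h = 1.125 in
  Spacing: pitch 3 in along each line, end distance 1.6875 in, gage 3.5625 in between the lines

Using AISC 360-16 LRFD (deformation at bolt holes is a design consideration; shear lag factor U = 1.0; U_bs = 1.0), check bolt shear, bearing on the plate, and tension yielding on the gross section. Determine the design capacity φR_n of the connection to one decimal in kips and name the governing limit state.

Bolt shear: A_b = π(1)²/4 = 0.7854 in². φR_n = 0.75 × 68 × 0.7854 × 8 × 1 = 320.4 kips.
Bearing (0.25 in plate, F_u = 65 ksi): end bolts L_c = 1.6875 − 1.125/2 = 1.125, R_n = min(1.2×1.125×0.25×65, 2.4×1×0.25×65) = 21.938 kips/bolt; interior L_c = 3 − 1.125 = 1.875, R_n = 36.563 kips/bolt. φR_n = 0.75 × (2×21.938 + 6×36.563) = 197.4 kips.
Tension yield (gross): A_g = 8.25×0.25 = 2.0625 in². φR_n = 0.90 × 50 × 2.0625 = 92.8 kips.
Governing: min(320.4, 197.4, 92.8) = 92.8 kips → gross-section yield.

92.8 kips (gross-section yield governs)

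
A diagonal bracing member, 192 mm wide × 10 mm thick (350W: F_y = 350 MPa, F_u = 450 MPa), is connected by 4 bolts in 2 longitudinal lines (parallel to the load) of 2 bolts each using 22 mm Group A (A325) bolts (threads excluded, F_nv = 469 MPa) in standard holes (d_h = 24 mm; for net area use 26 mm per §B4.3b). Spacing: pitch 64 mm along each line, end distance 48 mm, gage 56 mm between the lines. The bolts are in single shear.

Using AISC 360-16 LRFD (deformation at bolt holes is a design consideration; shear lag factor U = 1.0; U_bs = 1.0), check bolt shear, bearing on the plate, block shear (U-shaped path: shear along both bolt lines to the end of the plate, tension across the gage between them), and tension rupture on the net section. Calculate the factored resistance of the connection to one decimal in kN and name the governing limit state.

396.9 kN (block shear governs)

Bolt shear: A_b = π(22)²/4 = 380.13 mm². φR_n = 0.75 × 469 × 380.13 × 4 × 1 = 534.8 kN.
Bearing (10 mm plate, F_u = 450 MPa): end bolts L_c = 48 − 24/2 = 36, R_n = min(1.2×36×10×450, 2.4×22×10×450) = 194.4 kN/bolt; interior L_c = 64 − 24 = 40, R_n = 216 kN/bolt. φR_n = 0.75 × (2×194.4 + 2×216) = 615.6 kN.
Block shear: shear path 2×[48+1×64] = 2×112 mm, A_gv = 2240, A_nv = 2×(112 − 1.5×26)×10 = 1460 mm²; tension across gage: (56 − 1×26)×10 = 300 mm². R_n = min(0.6×450×1460, 0.6×350×2240) + 1.0×450×300 = min(394.2, 470.4) + 135 = 529.2 kN. φR_n = 0.75 × 529.2 = 396.9 kN.
Tension rupture (net): A_n = (192 − 2×26)×10 = 1400 mm² (U = 1.0, A_e = A_n). φR_n = 0.75 × 450 × 1400 = 472.5 kN.
Governing: min(534.8, 615.6, 396.9, 472.5) = 396.9 kN → block shear.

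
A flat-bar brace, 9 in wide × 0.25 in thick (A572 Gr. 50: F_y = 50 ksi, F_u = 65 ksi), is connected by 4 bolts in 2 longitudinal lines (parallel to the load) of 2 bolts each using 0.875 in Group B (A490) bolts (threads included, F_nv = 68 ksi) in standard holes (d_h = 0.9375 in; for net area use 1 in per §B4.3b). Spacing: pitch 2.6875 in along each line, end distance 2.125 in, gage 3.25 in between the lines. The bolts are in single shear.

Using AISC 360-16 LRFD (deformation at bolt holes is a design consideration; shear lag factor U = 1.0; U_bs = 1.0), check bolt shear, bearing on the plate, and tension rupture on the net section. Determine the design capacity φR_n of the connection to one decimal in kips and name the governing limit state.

85.3 kips (net-section rupture governs)

Bolt shear: A_b = π(0.875)²/4 = 0.60132 in². φR_n = 0.75 × 68 × 0.60132 × 4 × 1 = 122.7 kips.
Bearing (0.25 in plate, F_u = 65 ksi): end bolts L_c = 2.125 − 0.9375/2 = 1.65625, R_n = min(1.2×1.65625×0.25×65, 2.4×0.875×0.25×65) = 32.297 kips/bolt; interior L_c = 2.6875 − 0.9375 = 1.75, R_n = 34.125 kips/bolt. φR_n = 0.75 × (2×32.297 + 2×34.125) = 99.6 kips.
Tension rupture (net): A_n = (9 − 2×1)×0.25 = 1.75 in² (U = 1.0, A_e = A_n). φR_n = 0.75 × 65 × 1.75 = 85.3 kips.
Governing: min(122.7, 99.6, 85.3) = 85.3 kips → net-section rupture.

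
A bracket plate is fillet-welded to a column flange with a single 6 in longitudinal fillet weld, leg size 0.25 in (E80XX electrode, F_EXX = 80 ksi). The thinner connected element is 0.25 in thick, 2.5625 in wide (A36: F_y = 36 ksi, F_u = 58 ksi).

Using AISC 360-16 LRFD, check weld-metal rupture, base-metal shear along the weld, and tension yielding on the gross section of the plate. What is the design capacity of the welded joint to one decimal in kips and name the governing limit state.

20.8 kips (gross-section yield governs)

Weld metal: throat = 0.707×0.25 = 0.17675 in, L = 6 in. φR_n = 0.75 × 0.6 × 80 × 0.17675 × 6 = 38.2 kips.
Base metal shear (0.25 in plate): yield φR_n = 1.0×0.6×36×0.25×6 = 32.4 kips; rupture φR_n = 0.75×0.6×58×0.25×6 = 39.2 kips; take 32.4 kips (yield).
Tension yield (gross): A_g = 2.5625×0.25 = 0.64063 in². φR_n = 0.90 × 36 × 0.64063 = 20.8 kips.
Governing: min(38.2, 32.4, 20.8) = 20.8 kips → gross-section yield.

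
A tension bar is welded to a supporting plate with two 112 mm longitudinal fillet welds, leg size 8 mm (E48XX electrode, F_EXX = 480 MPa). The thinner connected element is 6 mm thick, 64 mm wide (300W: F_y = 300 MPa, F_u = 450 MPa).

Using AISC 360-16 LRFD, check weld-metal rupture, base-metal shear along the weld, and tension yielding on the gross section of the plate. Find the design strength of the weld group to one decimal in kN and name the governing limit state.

Weld metal: throat = 0.707×8 = 5.656 mm, L = 2×112 = 224 mm. φR_n = 0.75 × 0.6 × 480 × 5.656 × 224 = 273.7 kN.
Base metal shear (6 mm plate): yield φR_n = 1.0×0.6×300×6×224 = 241.9 kN; rupture φR_n = 0.75×0.6×450×6×224 = 272.2 kN; take 241.9 kN (yield).
Tension yield (gross): A_g = 64×6 = 384 mm². φR_n = 0.90 × 300 × 384 = 103.7 kN.
Governing: min(273.7, 241.9, 103.7) = 103.7 kN → gross-section yield.

103.7 kN (gross-section yield governs)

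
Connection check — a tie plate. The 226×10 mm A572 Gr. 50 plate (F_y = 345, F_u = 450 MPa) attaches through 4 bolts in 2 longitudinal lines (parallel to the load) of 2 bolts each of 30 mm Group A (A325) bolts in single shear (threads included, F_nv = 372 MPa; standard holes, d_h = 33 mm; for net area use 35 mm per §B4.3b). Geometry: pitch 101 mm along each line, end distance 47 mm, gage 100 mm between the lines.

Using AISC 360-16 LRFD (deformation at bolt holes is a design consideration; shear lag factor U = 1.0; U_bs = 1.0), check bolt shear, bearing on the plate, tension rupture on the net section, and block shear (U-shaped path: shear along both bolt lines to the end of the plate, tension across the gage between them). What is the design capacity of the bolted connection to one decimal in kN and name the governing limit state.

Bolt shear: A_b = π(30)²/4 = 706.86 mm². φR_n = 0.75 × 372 × 706.86 × 4 × 1 = 788.9 kN.
Bearing (10 mm plate, F_u = 450 MPa): end bolts L_c = 47 − 33/2 = 30.5, R_n = min(1.2×30.5×10×450, 2.4×30×10×450) = 164.7 kN/bolt; interior L_c = 101 − 33 = 68, R_n = 324 kN/bolt. φR_n = 0.75 × (2×164.7 + 2×324) = 733.1 kN.
Tension rupture (net): A_n = (226 − 2×35)×10 = 1560 mm² (U = 1.0, A_e = A_n). φR_n = 0.75 × 450 × 1560 = 526.5 kN.
Block shear: shear path 2×[47+1×101] = 2×148 mm, A_gv = 2960, A_nv = 2×(148 − 1.5×35)×10 = 1910 mm²; tension across gage: (100 − 1×35)×10 = 650 mm². R_n = min(0.6×450×1910, 0.6×345×2960) + 1.0×450×650 = min(515.7, 612.72) + 292.5 = 808.2 kN. φR_n = 0.75 × 808.2 = 606.2 kN.
Governing: min(788.9, 733.1, 526.5, 606.2) = 526.5 kN → net-section rupture.

526.5 kN (net-section rupture governs)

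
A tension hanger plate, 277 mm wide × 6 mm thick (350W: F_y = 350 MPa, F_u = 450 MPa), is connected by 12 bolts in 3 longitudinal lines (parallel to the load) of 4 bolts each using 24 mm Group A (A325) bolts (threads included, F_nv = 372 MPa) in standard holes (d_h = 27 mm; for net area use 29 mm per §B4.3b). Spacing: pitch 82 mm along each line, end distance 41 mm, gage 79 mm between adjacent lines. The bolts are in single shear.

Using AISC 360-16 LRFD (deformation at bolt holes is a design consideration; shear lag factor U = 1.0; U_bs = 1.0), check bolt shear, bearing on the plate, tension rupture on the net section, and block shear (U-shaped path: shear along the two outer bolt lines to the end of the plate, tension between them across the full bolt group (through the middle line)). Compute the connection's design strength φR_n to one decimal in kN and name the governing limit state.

384.8 kN (net-section rupture governs)

Bolt shear: A_b = π(24)²/4 = 452.39 mm². φR_n = 0.75 × 372 × 452.39 × 12 × 1 = 1514.6 kN.
Bearing (6 mm plate, F_u = 450 MPa): end bolts L_c = 41 − 27/2 = 27.5, R_n = min(1.2×27.5×6×450, 2.4×24×6×450) = 89.1 kN/bolt; interior L_c = 82 − 27 = 55, R_n = 155.52 kN/bolt. φR_n = 0.75 × (3×89.1 + 9×155.52) = 1250.2 kN.
Tension rupture (net): A_n = (277 − 3×29)×6 = 1140 mm² (U = 1.0, A_e = A_n). φR_n = 0.75 × 450 × 1140 = 384.8 kN.
Block shear: shear path 2×[41+3×82] = 2×287 mm, A_gv = 3444, A_nv = 2×(287 − 3.5×29)×6 = 2226 mm²; tension across gage: (158 − 2×29)×6 = 600 mm². R_n = min(0.6×450×2226, 0.6×350×3444) + 1.0×450×600 = min(601.02, 723.24) + 270 = 871.02 kN. φR_n = 0.75 × 871.02 = 653.3 kN.
Governing: min(1514.6, 1250.2, 384.8, 653.3) = 384.8 kN → net-section rupture.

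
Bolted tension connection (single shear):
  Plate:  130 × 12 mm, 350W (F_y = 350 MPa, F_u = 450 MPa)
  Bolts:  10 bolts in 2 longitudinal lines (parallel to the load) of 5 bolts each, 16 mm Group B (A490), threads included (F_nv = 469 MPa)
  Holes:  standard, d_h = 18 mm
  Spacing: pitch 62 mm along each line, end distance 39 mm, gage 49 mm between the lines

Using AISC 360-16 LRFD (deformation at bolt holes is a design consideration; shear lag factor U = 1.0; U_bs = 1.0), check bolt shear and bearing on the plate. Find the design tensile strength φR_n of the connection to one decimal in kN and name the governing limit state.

707.2 kN (bolt shear governs)

Bolt shear: A_b = π(16)²/4 = 201.06 mm². φR_n = 0.75 × 469 × 201.06 × 10 × 1 = 707.2 kN.
Bearing (12 mm plate, F_u = 450 MPa): end bolts L_c = 39 − 18/2 = 30, R_n = min(1.2×30×12×450, 2.4×16×12×450) = 194.4 kN/bolt; interior L_c = 62 − 18 = 44, R_n = 207.36 kN/bolt. φR_n = 0.75 × (2×194.4 + 8×207.36) = 1535.8 kN.
Governing: min(707.2, 1535.8) = 707.2 kN → bolt shear.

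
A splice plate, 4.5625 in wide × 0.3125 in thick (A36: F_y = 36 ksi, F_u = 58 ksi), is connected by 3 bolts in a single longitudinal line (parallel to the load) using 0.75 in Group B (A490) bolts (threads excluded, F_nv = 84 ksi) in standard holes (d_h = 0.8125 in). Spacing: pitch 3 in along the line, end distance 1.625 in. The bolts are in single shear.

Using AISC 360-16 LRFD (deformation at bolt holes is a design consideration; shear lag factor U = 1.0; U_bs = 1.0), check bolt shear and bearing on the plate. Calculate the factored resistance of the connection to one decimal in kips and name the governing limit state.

68.8 kips (bearing governs)

Bolt shear: A_b = π(0.75)²/4 = 0.44179 in². φR_n = 0.75 × 84 × 0.44179 × 3 × 1 = 83.5 kips.
Bearing (0.3125 in plate, F_u = 58 ksi): end bolts L_c = 1.625 − 0.8125/2 = 1.21875, R_n = min(1.2×1.21875×0.3125×58, 2.4×0.75×0.3125×58) = 26.508 kips/bolt; interior L_c = 3 − 0.8125 = 2.1875, R_n = 32.625 kips/bolt. φR_n = 0.75 × (1×26.508 + 2×32.625) = 68.8 kips.
Governing: min(83.5, 68.8) = 68.8 kips → bearing.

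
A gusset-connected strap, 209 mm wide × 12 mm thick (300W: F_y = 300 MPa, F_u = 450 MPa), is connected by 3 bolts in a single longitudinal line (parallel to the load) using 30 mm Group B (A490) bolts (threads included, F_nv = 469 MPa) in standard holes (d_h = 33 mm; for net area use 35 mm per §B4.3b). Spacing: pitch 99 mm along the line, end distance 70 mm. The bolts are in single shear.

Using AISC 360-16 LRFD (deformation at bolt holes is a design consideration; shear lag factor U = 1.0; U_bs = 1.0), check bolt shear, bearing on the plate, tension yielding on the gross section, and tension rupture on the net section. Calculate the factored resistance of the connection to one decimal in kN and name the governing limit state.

677.2 kN (gross-section yield governs)

Bolt shear: A_b = π(30)²/4 = 706.86 mm². φR_n = 0.75 × 469 × 706.86 × 3 × 1 = 745.9 kN.
Bearing (12 mm plate, F_u = 450 MPa): end bolts L_c = 70 − 33/2 = 53.5, R_n = min(1.2×53.5×12×450, 2.4×30×12×450) = 346.68 kN/bolt; interior L_c = 99 − 33 = 66, R_n = 388.8 kN/bolt. φR_n = 0.75 × (1×346.68 + 2×388.8) = 843.2 kN.
Tension yield (gross): A_g = 209×12 = 2508 mm². φR_n = 0.90 × 300 × 2508 = 677.2 kN.
Tension rupture (net): A_n = (209 − 1×35)×12 = 2088 mm² (U = 1.0, A_e = A_n). φR_n = 0.75 × 450 × 2088 = 704.7 kN.
Governing: min(745.9, 843.2, 677.2, 704.7) = 677.2 kN → gross-section yield.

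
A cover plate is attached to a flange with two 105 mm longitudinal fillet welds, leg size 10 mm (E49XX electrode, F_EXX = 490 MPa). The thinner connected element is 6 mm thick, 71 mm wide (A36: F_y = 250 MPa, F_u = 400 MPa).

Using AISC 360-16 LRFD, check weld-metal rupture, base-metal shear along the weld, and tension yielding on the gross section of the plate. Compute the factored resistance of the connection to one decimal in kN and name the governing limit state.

Weld metal: throat = 0.707×10 = 7.07 mm, L = 2×105 = 210 mm. φR_n = 0.75 × 0.6 × 490 × 7.07 × 210 = 327.4 kN.
Base metal shear (6 mm plate): yield φR_n = 1.0×0.6×250×6×210 = 189.0 kN; rupture φR_n = 0.75×0.6×400×6×210 = 226.8 kN; take 189.0 kN (yield).
Tension yield (gross): A_g = 71×6 = 426 mm². φR_n = 0.90 × 250 × 426 = 95.9 kN.
Governing: min(327.4, 189.0, 95.9) = 95.9 kN → gross-section yield.

95.9 kN (gross-section yield governs)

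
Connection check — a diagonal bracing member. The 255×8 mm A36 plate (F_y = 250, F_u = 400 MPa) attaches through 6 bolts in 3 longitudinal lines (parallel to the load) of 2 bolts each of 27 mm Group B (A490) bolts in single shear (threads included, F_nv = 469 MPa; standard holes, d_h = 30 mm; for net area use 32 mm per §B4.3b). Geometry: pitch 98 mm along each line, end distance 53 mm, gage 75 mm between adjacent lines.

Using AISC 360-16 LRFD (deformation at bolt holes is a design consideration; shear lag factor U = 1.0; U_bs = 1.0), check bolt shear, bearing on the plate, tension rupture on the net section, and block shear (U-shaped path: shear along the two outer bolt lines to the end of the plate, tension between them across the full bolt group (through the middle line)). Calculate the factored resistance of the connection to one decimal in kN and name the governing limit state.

Bolt shear: A_b = π(27)²/4 = 572.56 mm². φR_n = 0.75 × 469 × 572.56 × 6 × 1 = 1208.4 kN.
Bearing (8 mm plate, F_u = 400 MPa): end bolts L_c = 53 − 30/2 = 38, R_n = min(1.2×38×8×400, 2.4×27×8×400) = 145.92 kN/bolt; interior L_c = 98 − 30 = 68, R_n = 207.36 kN/bolt. φR_n = 0.75 × (3×145.92 + 3×207.36) = 794.9 kN.
Tension rupture (net): A_n = (255 − 3×32)×8 = 1272 mm² (U = 1.0, A_e = A_n). φR_n = 0.75 × 400 × 1272 = 381.6 kN.
Block shear: shear path 2×[53+1×98] = 2×151 mm, A_gv = 2416, A_nv = 2×(151 − 1.5×32)×8 = 1648 mm²; tension across gage: (150 − 2×32)×8 = 688 mm². R_n = min(0.6×400×1648, 0.6×250×2416) + 1.0×400×688 = min(395.52, 362.4) + 275.2 = 637.6 kN. φR_n = 0.75 × 637.6 = 478.2 kN.
Governing: min(1208.4, 794.9, 381.6, 478.2) = 381.6 kN → net-section rupture.

381.6 kN (net-section rupture governs)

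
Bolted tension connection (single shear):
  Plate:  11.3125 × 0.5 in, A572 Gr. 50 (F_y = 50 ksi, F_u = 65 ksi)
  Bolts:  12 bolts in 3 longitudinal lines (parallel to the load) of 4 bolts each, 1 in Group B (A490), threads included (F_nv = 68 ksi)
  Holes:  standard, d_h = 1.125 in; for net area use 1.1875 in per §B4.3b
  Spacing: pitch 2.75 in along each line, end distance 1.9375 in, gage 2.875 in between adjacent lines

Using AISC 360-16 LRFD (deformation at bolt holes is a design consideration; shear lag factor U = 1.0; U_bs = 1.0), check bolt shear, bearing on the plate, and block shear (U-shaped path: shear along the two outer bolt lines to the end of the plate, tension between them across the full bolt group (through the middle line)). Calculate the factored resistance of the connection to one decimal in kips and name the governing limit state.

258.7 kips (block shear governs)

Bolt shear: A_b = π(1)²/4 = 0.7854 in². φR_n = 0.75 × 68 × 0.7854 × 12 × 1 = 480.7 kips.
Bearing (0.5 in plate, F_u = 65 ksi): end bolts L_c = 1.9375 − 1.125/2 = 1.375, R_n = min(1.2×1.375×0.5×65, 2.4×1×0.5×65) = 53.625 kips/bolt; interior L_c = 2.75 − 1.125 = 1.625, R_n = 63.375 kips/bolt. φR_n = 0.75 × (3×53.625 + 9×63.375) = 548.4 kips.
Block shear: shear path 2×[1.9375+3×2.75] = 2×10.1875 in, A_gv = 10.188, A_nv = 2×(10.1875 − 3.5×1.1875)×0.5 = 6.0313 in²; tension across gage: (5.75 − 2×1.1875)×0.5 = 1.6875 in². R_n = min(0.6×65×6.0313, 0.6×50×10.188) + 1.0×65×1.6875 = min(235.22, 305.64) + 109.69 = 344.91 kips. φR_n = 0.75 × 344.91 = 258.7 kips.
Governing: min(480.7, 548.4, 258.7) = 258.7 kips → block shear.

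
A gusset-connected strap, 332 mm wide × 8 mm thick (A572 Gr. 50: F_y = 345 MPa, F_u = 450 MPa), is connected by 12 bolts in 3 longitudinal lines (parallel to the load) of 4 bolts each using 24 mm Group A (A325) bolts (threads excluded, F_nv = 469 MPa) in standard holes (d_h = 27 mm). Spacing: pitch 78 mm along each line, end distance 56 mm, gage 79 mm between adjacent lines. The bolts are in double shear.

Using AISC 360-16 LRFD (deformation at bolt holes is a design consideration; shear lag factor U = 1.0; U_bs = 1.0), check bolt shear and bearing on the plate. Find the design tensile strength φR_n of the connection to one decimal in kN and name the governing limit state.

1812.8 kN (bearing governs)

Bolt shear: A_b = π(24)²/4 = 452.39 mm². φR_n = 0.75 × 469 × 452.39 × 12 × 2 = 3819.1 kN.
Bearing (8 mm plate, F_u = 450 MPa): end bolts L_c = 56 − 27/2 = 42.5, R_n = min(1.2×42.5×8×450, 2.4×24×8×450) = 183.6 kN/bolt; interior L_c = 78 − 27 = 51, R_n = 207.36 kN/bolt. φR_n = 0.75 × (3×183.6 + 9×207.36) = 1812.8 kN.
Governing: min(3819.1, 1812.8) = 1812.8 kN → bearing.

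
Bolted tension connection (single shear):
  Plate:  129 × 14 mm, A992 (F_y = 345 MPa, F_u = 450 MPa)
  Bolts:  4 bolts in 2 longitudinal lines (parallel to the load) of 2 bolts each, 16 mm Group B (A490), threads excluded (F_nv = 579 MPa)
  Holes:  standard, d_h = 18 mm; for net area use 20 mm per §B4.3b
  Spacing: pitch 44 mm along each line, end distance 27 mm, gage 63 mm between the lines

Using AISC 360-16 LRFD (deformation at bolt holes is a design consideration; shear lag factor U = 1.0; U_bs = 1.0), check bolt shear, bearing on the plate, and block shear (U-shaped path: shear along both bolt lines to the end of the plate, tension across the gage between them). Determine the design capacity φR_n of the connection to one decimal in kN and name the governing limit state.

349.2 kN (bolt shear governs)

Bolt shear: A_b = π(16)²/4 = 201.06 mm². φR_n = 0.75 × 579 × 201.06 × 4 × 1 = 349.2 kN.
Bearing (14 mm plate, F_u = 450 MPa): end bolts L_c = 27 − 18/2 = 18, R_n = min(1.2×18×14×450, 2.4×16×14×450) = 136.08 kN/bolt; interior L_c = 44 − 18 = 26, R_n = 196.56 kN/bolt. φR_n = 0.75 × (2×136.08 + 2×196.56) = 499.0 kN.
Block shear: shear path 2×[27+1×44] = 2×71 mm, A_gv = 1988, A_nv = 2×(71 − 1.5×20)×14 = 1148 mm²; tension across gage: (63 − 1×20)×14 = 602 mm². R_n = min(0.6×450×1148, 0.6×345×1988) + 1.0×450×602 = min(309.96, 411.52) + 270.9 = 580.86 kN. φR_n = 0.75 × 580.86 = 435.6 kN.
Governing: min(349.2, 499.0, 435.6) = 349.2 kN → bolt shear.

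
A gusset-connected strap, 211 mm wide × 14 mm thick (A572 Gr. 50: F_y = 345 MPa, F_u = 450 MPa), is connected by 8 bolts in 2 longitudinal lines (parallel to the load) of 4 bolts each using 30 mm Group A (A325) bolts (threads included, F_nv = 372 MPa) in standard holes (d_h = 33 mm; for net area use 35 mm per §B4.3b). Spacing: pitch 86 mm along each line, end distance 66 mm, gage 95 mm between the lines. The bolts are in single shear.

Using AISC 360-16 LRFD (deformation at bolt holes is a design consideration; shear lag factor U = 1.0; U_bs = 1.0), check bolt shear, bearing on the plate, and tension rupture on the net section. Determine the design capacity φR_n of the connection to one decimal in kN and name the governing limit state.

Bolt shear: A_b = π(30)²/4 = 706.86 mm². φR_n = 0.75 × 372 × 706.86 × 8 × 1 = 1577.7 kN.
Bearing (14 mm plate, F_u = 450 MPa): end bolts L_c = 66 − 33/2 = 49.5, R_n = min(1.2×49.5×14×450, 2.4×30×14×450) = 374.22 kN/bolt; interior L_c = 86 − 33 = 53, R_n = 400.68 kN/bolt. φR_n = 0.75 × (2×374.22 + 6×400.68) = 2364.4 kN.
Tension rupture (net): A_n = (211 − 2×35)×14 = 1974 mm² (U = 1.0, A_e = A_n). φR_n = 0.75 × 450 × 1974 = 666.2 kN.
Governing: min(1577.7, 2364.4, 666.2) = 666.2 kN → net-section rupture.

666.2 kN (net-section rupture governs)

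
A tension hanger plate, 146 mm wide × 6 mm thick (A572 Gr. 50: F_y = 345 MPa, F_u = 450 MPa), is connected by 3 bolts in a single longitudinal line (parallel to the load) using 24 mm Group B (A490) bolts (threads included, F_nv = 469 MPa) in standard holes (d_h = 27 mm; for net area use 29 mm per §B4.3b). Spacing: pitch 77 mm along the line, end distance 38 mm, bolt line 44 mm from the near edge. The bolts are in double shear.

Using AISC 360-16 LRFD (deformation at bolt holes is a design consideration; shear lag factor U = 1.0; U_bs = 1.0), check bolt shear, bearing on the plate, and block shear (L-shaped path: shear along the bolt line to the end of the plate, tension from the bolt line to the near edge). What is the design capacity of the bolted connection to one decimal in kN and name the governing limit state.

Bolt shear: A_b = π(24)²/4 = 452.39 mm². φR_n = 0.75 × 469 × 452.39 × 3 × 2 = 954.8 kN.
Bearing (6 mm plate, F_u = 450 MPa): end bolts L_c = 38 − 27/2 = 24.5, R_n = min(1.2×24.5×6×450, 2.4×24×6×450) = 79.38 kN/bolt; interior L_c = 77 − 27 = 50, R_n = 155.52 kN/bolt. φR_n = 0.75 × (1×79.38 + 2×155.52) = 292.8 kN.
Block shear: shear path 1×[38+2×77] = 1×192 mm, A_gv = 1152, A_nv = 1×(192 − 2.5×29)×6 = 717 mm²; tension to near edge: (44 − 0.5×29)×6 = 177 mm². R_n = min(0.6×450×717, 0.6×345×1152) + 1.0×450×177 = min(193.59, 238.46) + 79.65 = 273.24 kN. φR_n = 0.75 × 273.24 = 204.9 kN.
Governing: min(954.8, 292.8, 204.9) = 204.9 kN → block shear.

204.9 kN (block shear governs)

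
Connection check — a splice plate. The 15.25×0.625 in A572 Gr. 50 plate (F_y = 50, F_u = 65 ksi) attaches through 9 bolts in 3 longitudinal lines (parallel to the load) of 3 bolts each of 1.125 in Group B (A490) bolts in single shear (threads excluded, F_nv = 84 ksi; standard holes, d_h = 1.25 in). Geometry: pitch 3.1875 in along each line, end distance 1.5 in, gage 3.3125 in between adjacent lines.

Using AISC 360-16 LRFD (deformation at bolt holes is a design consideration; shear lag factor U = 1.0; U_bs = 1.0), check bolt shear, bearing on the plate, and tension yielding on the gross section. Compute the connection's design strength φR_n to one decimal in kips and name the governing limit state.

Bolt shear: A_b = π(1.125)²/4 = 0.99402 in². φR_n = 0.75 × 84 × 0.99402 × 9 × 1 = 563.6 kips.
Bearing (0.625 in plate, F_u = 65 ksi): end bolts L_c = 1.5 − 1.25/2 = 0.875, R_n = min(1.2×0.875×0.625×65, 2.4×1.125×0.625×65) = 42.656 kips/bolt; interior L_c = 3.1875 − 1.25 = 1.9375, R_n = 94.453 kips/bolt. φR_n = 0.75 × (3×42.656 + 6×94.453) = 521.0 kips.
Tension yield (gross): A_g = 15.25×0.625 = 9.5313 in². φR_n = 0.90 × 50 × 9.5313 = 428.9 kips.
Governing: min(563.6, 521.0, 428.9) = 428.9 kips → gross-section yield.

428.9 kips (gross-section yield governs)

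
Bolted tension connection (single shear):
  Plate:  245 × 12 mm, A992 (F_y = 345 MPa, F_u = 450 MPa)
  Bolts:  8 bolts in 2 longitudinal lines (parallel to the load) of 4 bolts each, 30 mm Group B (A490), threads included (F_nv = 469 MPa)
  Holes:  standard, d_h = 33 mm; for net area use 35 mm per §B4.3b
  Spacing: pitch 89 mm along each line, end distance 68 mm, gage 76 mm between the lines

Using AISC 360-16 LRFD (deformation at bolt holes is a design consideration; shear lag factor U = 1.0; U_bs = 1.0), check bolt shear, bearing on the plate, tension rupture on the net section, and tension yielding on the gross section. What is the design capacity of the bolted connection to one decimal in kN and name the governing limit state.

Bolt shear: A_b = π(30)²/4 = 706.86 mm². φR_n = 0.75 × 469 × 706.86 × 8 × 1 = 1989.1 kN.
Bearing (12 mm plate, F_u = 450 MPa): end bolts L_c = 68 − 33/2 = 51.5, R_n = min(1.2×51.5×12×450, 2.4×30×12×450) = 333.72 kN/bolt; interior L_c = 89 − 33 = 56, R_n = 362.88 kN/bolt. φR_n = 0.75 × (2×333.72 + 6×362.88) = 2133.5 kN.
Tension rupture (net): A_n = (245 − 2×35)×12 = 2100 mm² (U = 1.0, A_e = A_n). φR_n = 0.75 × 450 × 2100 = 708.8 kN.
Tension yield (gross): A_g = 245×12 = 2940 mm². φR_n = 0.90 × 345 × 2940 = 912.9 kN.
Governing: min(1989.1, 2133.5, 708.8, 912.9) = 708.8 kN → net-section rupture.

708.8 kN (net-section rupture governs)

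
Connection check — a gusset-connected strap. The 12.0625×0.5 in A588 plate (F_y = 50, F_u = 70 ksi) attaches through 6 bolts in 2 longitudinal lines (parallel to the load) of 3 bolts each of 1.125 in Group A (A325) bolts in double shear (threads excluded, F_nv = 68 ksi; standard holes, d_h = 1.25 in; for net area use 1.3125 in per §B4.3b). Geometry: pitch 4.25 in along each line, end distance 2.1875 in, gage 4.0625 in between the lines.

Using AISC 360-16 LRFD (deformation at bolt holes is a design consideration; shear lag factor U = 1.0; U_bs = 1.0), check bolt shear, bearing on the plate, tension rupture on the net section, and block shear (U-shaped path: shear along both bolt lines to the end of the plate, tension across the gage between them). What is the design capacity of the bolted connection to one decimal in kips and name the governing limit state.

247.7 kips (net-section rupture governs)

Bolt shear: A_b = π(1.125)²/4 = 0.99402 in². φR_n = 0.75 × 68 × 0.99402 × 6 × 2 = 608.3 kips.
Bearing (0.5 in plate, F_u = 70 ksi): end bolts L_c = 2.1875 − 1.25/2 = 1.5625, R_n = min(1.2×1.5625×0.5×70, 2.4×1.125×0.5×70) = 65.625 kips/bolt; interior L_c = 4.25 − 1.25 = 3, R_n = 94.5 kips/bolt. φR_n = 0.75 × (2×65.625 + 4×94.5) = 381.9 kips.
Tension rupture (net): A_n = (12.0625 − 2×1.3125)×0.5 = 4.7188 in² (U = 1.0, A_e = A_n). φR_n = 0.75 × 70 × 4.7188 = 247.7 kips.
Block shear: shear path 2×[2.1875+2×4.25] = 2×10.6875 in, A_gv = 10.688, A_nv = 2×(10.6875 − 2.5×1.3125)×0.5 = 7.4063 in²; tension across gage: (4.0625 − 1×1.3125)×0.5 = 1.375 in². R_n = min(0.6×70×7.4063, 0.6×50×10.688) + 1.0×70×1.375 = min(311.06, 320.64) + 96.25 = 407.31 kips. φR_n = 0.75 × 407.31 = 305.5 kips.
Governing: min(608.3, 381.9, 247.7, 305.5) = 247.7 kips → net-section rupture.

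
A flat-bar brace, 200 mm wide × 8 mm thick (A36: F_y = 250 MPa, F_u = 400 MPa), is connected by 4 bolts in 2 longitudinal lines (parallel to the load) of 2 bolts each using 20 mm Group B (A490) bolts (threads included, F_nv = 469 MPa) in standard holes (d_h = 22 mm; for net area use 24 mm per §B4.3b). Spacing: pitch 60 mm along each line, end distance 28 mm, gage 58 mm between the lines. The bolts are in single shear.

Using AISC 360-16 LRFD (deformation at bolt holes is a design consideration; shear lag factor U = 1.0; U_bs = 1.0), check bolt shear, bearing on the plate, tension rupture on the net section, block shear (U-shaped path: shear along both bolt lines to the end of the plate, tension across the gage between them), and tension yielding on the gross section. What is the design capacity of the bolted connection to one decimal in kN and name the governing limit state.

231.4 kN (block shear governs)

Bolt shear: A_b = π(20)²/4 = 314.16 mm². φR_n = 0.75 × 469 × 314.16 × 4 × 1 = 442.0 kN.
Bearing (8 mm plate, F_u = 400 MPa): end bolts L_c = 28 − 22/2 = 17, R_n = min(1.2×17×8×400, 2.4×20×8×400) = 65.28 kN/bolt; interior L_c = 60 − 22 = 38, R_n = 145.92 kN/bolt. φR_n = 0.75 × (2×65.28 + 2×145.92) = 316.8 kN.
Tension rupture (net): A_n = (200 − 2×24)×8 = 1216 mm² (U = 1.0, A_e = A_n). φR_n = 0.75 × 400 × 1216 = 364.8 kN.
Block shear: shear path 2×[28+1×60] = 2×88 mm, A_gv = 1408, A_nv = 2×(88 − 1.5×24)×8 = 832 mm²; tension across gage: (58 − 1×24)×8 = 272 mm². R_n = min(0.6×400×832, 0.6×250×1408) + 1.0×400×272 = min(199.68, 211.2) + 108.8 = 308.48 kN. φR_n = 0.75 × 308.48 = 231.4 kN.
Tension yield (gross): A_g = 200×8 = 1600 mm². φR_n = 0.90 × 250 × 1600 = 360.0 kN.
Governing: min(442.0, 316.8, 364.8, 231.4, 360.0) = 231.4 kN → block shear.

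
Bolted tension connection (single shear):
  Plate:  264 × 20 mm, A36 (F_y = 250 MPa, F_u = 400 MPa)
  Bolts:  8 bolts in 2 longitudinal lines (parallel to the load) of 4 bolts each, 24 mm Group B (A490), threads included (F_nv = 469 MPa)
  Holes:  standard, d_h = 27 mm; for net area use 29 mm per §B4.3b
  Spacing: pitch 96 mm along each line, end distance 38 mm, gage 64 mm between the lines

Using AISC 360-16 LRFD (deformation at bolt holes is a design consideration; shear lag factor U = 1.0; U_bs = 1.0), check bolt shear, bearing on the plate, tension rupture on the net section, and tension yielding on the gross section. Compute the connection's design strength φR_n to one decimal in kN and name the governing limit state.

1188.0 kN (gross-section yield governs)

Bolt shear: A_b = π(24)²/4 = 452.39 mm². φR_n = 0.75 × 469 × 452.39 × 8 × 1 = 1273.0 kN.
Bearing (20 mm plate, F_u = 400 MPa): end bolts L_c = 38 − 27/2 = 24.5, R_n = min(1.2×24.5×20×400, 2.4×24×20×400) = 235.2 kN/bolt; interior L_c = 96 − 27 = 69, R_n = 460.8 kN/bolt. φR_n = 0.75 × (2×235.2 + 6×460.8) = 2426.4 kN.
Tension rupture (net): A_n = (264 − 2×29)×20 = 4120 mm² (U = 1.0, A_e = A_n). φR_n = 0.75 × 400 × 4120 = 1236.0 kN.
Tension yield (gross): A_g = 264×20 = 5280 mm². φR_n = 0.90 × 250 × 5280 = 1188.0 kN.
Governing: min(1273.0, 2426.4, 1236.0, 1188.0) = 1188.0 kN → gross-section yield.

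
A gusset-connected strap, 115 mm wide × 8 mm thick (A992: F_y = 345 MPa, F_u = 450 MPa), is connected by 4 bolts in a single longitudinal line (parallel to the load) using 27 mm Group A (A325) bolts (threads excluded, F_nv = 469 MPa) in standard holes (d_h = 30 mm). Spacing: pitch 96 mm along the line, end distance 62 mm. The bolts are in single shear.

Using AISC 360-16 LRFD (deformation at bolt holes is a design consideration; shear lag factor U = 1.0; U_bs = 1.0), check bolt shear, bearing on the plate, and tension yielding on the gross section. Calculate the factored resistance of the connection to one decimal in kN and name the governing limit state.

Bolt shear: A_b = π(27)²/4 = 572.56 mm². φR_n = 0.75 × 469 × 572.56 × 4 × 1 = 805.6 kN.
Bearing (8 mm plate, F_u = 450 MPa): end bolts L_c = 62 − 30/2 = 47, R_n = min(1.2×47×8×450, 2.4×27×8×450) = 203.04 kN/bolt; interior L_c = 96 − 30 = 66, R_n = 233.28 kN/bolt. φR_n = 0.75 × (1×203.04 + 3×233.28) = 677.2 kN.
Tension yield (gross): A_g = 115×8 = 920 mm². φR_n = 0.90 × 345 × 920 = 285.7 kN.
Governing: min(805.6, 677.2, 285.7) = 285.7 kN → gross-section yield.

285.7 kN (gross-section yield governs)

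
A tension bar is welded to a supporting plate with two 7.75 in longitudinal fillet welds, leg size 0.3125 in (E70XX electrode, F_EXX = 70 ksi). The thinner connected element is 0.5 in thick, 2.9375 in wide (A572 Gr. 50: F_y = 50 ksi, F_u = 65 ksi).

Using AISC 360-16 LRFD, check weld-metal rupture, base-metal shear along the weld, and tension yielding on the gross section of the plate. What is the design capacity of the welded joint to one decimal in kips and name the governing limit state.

66.1 kips (gross-section yield governs)

Weld metal: throat = 0.707×0.3125 = 0.22094 in, L = 2×7.75 = 15.5 in. φR_n = 0.75 × 0.6 × 70 × 0.22094 × 15.5 = 107.9 kips.
Base metal shear (0.5 in plate): yield φR_n = 1.0×0.6×50×0.5×15.5 = 232.5 kips; rupture φR_n = 0.75×0.6×65×0.5×15.5 = 226.7 kips; take 226.7 kips (rupture).
Tension yield (gross): A_g = 2.9375×0.5 = 1.4688 in². φR_n = 0.90 × 50 × 1.4688 = 66.1 kips.
Governing: min(107.9, 226.7, 66.1) = 66.1 kips → gross-section yield.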